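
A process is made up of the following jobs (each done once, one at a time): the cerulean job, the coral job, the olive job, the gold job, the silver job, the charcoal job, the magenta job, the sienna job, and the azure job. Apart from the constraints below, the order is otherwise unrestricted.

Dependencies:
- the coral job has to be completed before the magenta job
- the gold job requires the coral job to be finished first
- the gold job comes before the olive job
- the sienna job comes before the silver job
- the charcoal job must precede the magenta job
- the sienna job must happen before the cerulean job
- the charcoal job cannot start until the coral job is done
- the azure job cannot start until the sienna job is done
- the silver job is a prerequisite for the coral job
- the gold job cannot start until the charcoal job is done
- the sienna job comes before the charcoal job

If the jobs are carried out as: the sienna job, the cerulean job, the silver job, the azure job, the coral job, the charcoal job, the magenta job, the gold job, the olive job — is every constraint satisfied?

Yes

Going through the constraints one by one, each required predecessor appears earlier in the sequence than its dependent — e.g. the sienna job (position 1) is before the charcoal job (position 6), as required.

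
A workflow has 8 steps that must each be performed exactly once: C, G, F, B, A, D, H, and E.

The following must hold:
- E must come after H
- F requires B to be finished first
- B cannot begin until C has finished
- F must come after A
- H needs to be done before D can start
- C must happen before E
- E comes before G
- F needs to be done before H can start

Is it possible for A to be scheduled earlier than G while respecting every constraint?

Yes

The constraints force A before G, so yes — every valid ordering has A earlier.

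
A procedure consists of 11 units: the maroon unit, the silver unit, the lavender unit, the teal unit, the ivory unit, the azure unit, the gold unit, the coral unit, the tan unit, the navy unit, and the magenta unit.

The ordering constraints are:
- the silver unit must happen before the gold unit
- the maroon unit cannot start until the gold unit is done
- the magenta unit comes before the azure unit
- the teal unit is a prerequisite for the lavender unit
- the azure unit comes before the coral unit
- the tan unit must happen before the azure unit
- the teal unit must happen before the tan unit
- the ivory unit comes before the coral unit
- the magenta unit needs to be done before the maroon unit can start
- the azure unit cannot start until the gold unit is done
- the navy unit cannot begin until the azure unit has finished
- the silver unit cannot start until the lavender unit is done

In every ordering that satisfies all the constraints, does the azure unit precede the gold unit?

There is a chain the gold unit → the azure unit, which puts the gold unit before the azure unit.
So the azure unit does not have to come before the gold unit — it cannot.

No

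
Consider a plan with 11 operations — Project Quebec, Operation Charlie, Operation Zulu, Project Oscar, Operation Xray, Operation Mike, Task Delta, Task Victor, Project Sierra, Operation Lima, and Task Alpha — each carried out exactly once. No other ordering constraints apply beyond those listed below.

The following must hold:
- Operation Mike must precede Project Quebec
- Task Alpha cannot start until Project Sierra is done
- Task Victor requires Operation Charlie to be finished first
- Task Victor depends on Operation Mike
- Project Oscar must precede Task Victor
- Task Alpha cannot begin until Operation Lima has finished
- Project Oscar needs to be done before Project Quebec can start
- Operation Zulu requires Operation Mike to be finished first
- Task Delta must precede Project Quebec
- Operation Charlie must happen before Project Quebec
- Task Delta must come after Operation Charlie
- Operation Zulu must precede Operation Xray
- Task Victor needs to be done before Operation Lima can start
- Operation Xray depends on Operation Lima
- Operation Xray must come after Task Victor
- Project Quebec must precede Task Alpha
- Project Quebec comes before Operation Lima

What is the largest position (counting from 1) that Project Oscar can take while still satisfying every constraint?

6

Every operation that must follow Project Oscar has to come after it. Tracing all chains starting from Project Oscar, those operations are: Project Quebec, Operation Xray, Task Victor, Operation Lima, Task Alpha — 5 in total.
So at least 5 operations follow Project Oscar, putting Project Oscar no later than position 6. That position is achievable by scheduling everything else first.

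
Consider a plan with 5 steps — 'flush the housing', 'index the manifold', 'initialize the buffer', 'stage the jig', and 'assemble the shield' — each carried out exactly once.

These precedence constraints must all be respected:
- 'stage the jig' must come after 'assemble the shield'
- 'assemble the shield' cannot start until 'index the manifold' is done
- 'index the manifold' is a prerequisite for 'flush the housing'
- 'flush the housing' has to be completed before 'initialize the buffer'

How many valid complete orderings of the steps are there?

Only 'index the manifold' has no prerequisites, so it must go first.
Counting all ways to extend the partial order to a total order gives 6.

6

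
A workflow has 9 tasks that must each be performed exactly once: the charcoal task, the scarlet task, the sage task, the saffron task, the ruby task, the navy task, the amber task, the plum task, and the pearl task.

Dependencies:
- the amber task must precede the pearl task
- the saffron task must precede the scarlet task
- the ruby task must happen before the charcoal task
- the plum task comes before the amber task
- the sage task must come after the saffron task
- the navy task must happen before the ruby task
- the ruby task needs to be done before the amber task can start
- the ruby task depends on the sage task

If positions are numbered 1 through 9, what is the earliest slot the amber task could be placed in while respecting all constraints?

6

Every task that must precede the amber task has to come before it. Tracing all chains that end at the amber task, those tasks are: the sage task, the saffron task, the ruby task, the navy task, the plum task — 5 in total.
With 5 mandatory predecessors, the earliest the amber task can sit is position 5+1 = 6, and placing just those 5 first achieves it.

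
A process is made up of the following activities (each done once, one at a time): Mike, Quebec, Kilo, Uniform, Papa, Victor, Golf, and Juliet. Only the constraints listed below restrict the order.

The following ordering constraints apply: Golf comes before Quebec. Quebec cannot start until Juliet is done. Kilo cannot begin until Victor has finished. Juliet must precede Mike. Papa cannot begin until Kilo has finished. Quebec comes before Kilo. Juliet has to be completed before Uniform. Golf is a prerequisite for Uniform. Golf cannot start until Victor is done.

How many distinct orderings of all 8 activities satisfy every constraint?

The activities with no prerequisites are Victor, Juliet; any of them can be placed first.
Enumerating by repeatedly choosing an available activity (one whose prerequisites are all placed) gives 72 distinct complete orderings.

72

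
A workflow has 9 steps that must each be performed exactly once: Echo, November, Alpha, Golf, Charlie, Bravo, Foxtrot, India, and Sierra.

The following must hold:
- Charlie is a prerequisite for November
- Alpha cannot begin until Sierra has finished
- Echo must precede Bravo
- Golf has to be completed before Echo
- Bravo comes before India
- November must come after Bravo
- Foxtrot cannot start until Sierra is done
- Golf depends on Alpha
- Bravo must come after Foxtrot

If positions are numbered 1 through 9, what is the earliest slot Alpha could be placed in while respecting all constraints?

2

The only step forced before Alpha (directly or transitively) is Sierra.
With 1 mandatory predecessor, the earliest Alpha can sit is position 1+1 = 2, and placing just that one first achieves it.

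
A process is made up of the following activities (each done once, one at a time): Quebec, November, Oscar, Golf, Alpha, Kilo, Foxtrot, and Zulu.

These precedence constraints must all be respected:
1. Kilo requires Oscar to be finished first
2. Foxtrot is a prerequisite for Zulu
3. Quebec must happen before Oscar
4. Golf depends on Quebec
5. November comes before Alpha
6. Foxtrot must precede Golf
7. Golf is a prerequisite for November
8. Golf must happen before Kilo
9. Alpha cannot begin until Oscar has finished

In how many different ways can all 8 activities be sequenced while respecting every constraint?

119

2 activities have no prerequisites (Quebec, Foxtrot), so any of them could come first.
Systematically extending each partial ordering one activity at a time and counting, there are 119 complete orderings.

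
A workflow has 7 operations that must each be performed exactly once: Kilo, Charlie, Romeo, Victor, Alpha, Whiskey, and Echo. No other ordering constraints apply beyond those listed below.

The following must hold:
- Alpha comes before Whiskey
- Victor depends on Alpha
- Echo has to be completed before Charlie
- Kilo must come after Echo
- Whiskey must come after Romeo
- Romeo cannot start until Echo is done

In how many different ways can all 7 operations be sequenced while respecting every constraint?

2 operations have no prerequisites (Alpha, Echo), so any of them could come first.
Systematically extending each partial ordering one operation at a time and counting, there are 222 complete orderings.

222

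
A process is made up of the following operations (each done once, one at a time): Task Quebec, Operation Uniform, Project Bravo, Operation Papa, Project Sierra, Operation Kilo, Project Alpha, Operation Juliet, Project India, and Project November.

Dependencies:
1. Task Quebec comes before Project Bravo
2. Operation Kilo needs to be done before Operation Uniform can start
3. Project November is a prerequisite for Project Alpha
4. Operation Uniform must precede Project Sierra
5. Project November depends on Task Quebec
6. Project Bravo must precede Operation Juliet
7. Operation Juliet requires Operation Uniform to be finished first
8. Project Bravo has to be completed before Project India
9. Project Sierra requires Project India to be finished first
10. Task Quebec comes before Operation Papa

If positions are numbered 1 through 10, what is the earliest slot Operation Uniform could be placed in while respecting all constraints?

2

Working backwards through the constraints from Operation Uniform, its only required predecessor is Operation Kilo.
With 1 mandatory predecessor, the earliest Operation Uniform can sit is position 1+1 = 2, and placing just that one first achieves it.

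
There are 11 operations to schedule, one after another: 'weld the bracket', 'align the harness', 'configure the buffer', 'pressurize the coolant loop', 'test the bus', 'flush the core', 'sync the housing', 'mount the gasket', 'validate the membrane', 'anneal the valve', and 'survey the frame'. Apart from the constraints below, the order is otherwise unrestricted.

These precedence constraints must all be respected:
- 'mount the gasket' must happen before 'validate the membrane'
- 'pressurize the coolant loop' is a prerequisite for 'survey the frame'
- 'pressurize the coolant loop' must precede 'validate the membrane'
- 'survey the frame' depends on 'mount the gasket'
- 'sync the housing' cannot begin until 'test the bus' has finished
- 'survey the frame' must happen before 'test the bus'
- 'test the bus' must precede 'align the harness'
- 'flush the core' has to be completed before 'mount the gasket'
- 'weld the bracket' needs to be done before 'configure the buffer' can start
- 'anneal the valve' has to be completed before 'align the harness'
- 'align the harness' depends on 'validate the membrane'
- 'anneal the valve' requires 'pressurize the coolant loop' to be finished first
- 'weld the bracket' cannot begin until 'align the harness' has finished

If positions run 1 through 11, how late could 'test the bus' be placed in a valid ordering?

The operations that are forced after 'test the bus', directly or by a chain of constraints, are 'weld the bracket', 'align the harness', 'configure the buffer', 'sync the housing'. That's 4 operations.
So at least 4 operations follow 'test the bus', putting 'test the bus' no later than position 7. That position is achievable by scheduling everything else first.

7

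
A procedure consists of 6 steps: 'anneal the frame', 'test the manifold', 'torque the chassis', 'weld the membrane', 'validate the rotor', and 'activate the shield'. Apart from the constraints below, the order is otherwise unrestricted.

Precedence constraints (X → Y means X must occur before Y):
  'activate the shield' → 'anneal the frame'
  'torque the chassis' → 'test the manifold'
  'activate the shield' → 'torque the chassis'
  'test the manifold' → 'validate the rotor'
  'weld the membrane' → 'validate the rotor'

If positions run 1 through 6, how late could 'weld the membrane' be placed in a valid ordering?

5

Following the constraints forward from 'weld the membrane', its only required successor is 'validate the rotor'.
So at least 1 step follows 'weld the membrane', putting 'weld the membrane' no later than position 5. That position is achievable by scheduling everything else first.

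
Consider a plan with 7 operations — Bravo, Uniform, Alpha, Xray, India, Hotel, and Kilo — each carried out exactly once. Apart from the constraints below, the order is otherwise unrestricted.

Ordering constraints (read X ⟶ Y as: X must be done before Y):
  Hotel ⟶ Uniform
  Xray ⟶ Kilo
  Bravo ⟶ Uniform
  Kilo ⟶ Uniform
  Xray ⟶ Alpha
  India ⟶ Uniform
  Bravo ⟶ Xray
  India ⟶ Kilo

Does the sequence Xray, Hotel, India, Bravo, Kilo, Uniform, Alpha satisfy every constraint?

The sequence places Xray ahead of Bravo.
But one of the constraints requires Bravo before Xray, so this ordering violates it.

No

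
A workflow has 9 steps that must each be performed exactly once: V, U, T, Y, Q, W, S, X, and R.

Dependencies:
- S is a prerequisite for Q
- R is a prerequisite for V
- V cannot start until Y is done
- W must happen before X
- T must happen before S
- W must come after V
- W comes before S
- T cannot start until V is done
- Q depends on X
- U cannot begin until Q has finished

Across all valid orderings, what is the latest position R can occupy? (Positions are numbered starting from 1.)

Following every chain forward from R, the steps that must come later are V, U, T, Q, W, S, X — 7 of them.
So at least 7 steps follow R, putting R no later than position 2. That position is achievable by scheduling everything else first.

2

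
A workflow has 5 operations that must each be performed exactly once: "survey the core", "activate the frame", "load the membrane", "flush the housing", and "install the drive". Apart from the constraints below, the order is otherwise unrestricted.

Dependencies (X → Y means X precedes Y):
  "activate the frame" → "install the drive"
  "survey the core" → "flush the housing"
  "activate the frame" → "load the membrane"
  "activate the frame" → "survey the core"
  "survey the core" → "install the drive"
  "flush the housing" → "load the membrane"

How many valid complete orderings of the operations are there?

3

"activate the frame" is the only operation with nothing required before it, so every ordering starts there.
Systematically extending each partial ordering one operation at a time and counting, there are 3 complete orderings.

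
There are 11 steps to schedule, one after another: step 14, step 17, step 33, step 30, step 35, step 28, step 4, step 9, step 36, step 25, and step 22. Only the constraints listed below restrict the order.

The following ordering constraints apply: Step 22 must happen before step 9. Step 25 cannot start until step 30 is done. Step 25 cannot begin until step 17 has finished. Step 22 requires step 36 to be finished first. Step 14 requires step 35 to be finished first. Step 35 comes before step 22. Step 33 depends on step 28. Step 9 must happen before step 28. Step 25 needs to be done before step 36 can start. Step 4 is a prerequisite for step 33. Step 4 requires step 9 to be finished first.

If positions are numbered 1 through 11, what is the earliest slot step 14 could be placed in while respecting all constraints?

2

Working backwards through the constraints from step 14, its only required predecessor is step 35.
With 1 mandatory predecessor, the earliest step 14 can sit is position 1+1 = 2, and placing just that one first achieves it.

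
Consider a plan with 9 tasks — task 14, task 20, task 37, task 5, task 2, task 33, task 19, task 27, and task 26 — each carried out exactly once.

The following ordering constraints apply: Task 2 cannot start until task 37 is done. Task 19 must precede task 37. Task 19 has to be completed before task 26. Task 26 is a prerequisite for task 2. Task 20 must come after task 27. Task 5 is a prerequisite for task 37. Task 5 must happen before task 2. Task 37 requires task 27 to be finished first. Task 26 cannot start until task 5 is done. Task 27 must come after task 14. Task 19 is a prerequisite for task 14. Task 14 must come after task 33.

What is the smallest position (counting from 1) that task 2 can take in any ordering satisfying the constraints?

The tasks that are forced before task 2, directly or transitively, are task 14, task 37, task 5, task 33, task 19, task 27, task 26. That's 7 tasks.
So at minimum 7 tasks come before task 2, putting task 2 no earlier than position 8. That position is achievable by scheduling exactly those predecessors first.

8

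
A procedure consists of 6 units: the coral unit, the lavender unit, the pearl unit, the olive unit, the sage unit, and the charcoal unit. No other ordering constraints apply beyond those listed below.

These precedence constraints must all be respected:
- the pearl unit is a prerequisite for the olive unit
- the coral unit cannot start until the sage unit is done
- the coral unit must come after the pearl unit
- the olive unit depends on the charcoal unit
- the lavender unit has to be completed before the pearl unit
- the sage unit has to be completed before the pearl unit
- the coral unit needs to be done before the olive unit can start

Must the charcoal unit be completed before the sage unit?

The charcoal unit and the sage unit are not related by any chain of constraints.
There exist valid orderings with the sage unit before the charcoal unit, so the charcoal unit is not required to come first.

No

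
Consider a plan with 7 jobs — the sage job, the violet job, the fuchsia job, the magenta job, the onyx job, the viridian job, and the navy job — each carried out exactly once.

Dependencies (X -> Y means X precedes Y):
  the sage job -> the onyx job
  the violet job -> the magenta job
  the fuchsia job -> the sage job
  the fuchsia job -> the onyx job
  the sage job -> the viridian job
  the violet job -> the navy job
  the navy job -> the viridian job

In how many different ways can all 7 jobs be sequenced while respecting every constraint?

2 jobs have no prerequisites (the violet job, the fuchsia job), so any of them could come first.
Enumerating by repeatedly choosing an available job (one whose prerequisites are all placed) gives 82 distinct complete orderings.

82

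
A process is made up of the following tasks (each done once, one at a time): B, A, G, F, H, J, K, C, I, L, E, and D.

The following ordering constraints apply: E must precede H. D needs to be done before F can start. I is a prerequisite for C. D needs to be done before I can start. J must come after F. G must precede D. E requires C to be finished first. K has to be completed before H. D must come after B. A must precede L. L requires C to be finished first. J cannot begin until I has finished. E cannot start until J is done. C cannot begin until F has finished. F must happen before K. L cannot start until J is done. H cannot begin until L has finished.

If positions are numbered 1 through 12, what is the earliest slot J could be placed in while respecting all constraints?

6

The tasks that are forced before J, directly or transitively, are B, G, F, I, D. That's 5 tasks.
With 5 mandatory predecessors, the earliest J can sit is position 5+1 = 6, and placing just those 5 first achieves it.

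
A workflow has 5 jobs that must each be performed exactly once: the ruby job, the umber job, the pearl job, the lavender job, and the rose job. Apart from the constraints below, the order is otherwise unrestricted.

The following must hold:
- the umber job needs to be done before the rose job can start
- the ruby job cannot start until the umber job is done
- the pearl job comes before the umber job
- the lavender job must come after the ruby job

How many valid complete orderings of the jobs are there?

The pearl job is the only job with nothing required before it, so every ordering starts there.
Enumerating by repeatedly choosing an available job (one whose prerequisites are all placed) gives 3 distinct complete orderings.

3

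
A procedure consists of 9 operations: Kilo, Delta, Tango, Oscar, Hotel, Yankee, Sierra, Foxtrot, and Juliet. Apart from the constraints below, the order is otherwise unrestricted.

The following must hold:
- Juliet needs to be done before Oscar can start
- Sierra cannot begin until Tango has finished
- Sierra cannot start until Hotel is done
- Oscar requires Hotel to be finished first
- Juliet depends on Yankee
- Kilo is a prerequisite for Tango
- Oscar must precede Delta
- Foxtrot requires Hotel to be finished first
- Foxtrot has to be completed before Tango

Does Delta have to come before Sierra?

No

No chain of constraints connects Delta to Sierra in either direction.
So Delta can come before Sierra or after — it is not forced.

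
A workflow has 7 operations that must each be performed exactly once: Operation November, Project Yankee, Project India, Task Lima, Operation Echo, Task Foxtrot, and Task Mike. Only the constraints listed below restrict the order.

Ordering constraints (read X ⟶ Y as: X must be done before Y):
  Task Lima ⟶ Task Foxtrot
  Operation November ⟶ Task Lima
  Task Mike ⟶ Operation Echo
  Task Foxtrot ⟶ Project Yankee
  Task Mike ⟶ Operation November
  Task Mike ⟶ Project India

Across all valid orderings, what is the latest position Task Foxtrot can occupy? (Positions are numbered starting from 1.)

6

Following the constraints forward from Task Foxtrot, its only required successor is Project Yankee.
With 1 mandatory successor out of 7 operations total, the latest slot for Task Foxtrot is 7−1 = 6, and it's reachable by doing all non-successors before Task Foxtrot.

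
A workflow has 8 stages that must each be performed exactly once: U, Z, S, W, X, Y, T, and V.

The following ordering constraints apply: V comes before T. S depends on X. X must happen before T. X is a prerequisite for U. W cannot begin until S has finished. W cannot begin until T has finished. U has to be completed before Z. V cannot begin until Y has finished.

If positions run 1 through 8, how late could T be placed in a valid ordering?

7

Following the constraints forward from T, its only required successor is W.
With 1 mandatory successor out of 8 stages total, the latest slot for T is 8−1 = 7, and it's reachable by doing all non-successors before T.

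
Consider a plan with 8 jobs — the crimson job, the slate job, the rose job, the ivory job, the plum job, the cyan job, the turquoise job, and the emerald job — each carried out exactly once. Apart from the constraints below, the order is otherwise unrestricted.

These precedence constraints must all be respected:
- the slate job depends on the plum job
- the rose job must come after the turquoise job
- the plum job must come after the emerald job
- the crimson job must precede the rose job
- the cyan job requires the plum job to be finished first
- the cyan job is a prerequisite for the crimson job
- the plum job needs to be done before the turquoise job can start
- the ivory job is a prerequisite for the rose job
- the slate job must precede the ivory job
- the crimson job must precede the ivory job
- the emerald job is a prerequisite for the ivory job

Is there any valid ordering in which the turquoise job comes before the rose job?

The turquoise job is actually forced before the rose job by the constraints, so certainly some valid ordering has the turquoise job first.

Yes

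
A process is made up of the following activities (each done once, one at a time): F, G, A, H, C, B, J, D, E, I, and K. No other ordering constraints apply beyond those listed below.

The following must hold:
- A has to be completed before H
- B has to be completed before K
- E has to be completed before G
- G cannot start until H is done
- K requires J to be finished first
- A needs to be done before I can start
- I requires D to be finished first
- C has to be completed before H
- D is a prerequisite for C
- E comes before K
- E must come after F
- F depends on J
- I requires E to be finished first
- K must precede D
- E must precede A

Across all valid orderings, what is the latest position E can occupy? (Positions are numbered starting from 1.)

Following every chain forward from E, the activities that must come later are G, A, H, C, D, I, K — 7 of them.
With 7 mandatory successors out of 11 activities total, the latest slot for E is 11−7 = 4, and it's reachable by doing all non-successors before E.

4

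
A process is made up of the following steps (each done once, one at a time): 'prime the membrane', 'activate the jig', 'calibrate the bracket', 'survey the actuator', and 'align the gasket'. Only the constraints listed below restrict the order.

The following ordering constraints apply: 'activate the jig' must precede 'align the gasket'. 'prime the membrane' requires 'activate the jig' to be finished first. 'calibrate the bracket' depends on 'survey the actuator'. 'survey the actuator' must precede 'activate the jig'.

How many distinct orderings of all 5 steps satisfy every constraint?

8

Only 'survey the actuator' has no prerequisites, so it must go first.
Systematically extending each partial ordering one step at a time and counting, there are 8 complete orderings.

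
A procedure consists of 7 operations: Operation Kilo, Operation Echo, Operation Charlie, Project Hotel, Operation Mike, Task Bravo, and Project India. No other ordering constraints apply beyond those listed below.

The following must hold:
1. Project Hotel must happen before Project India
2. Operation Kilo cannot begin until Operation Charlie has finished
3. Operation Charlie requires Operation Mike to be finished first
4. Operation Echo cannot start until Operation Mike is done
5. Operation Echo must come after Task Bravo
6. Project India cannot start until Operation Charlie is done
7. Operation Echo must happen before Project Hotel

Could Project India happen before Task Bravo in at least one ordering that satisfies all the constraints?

No

The constraints give a chain Task Bravo → Operation Echo → Project Hotel → Project India, which forces Task Bravo before Project India.
So no valid ordering can have Project India before Task Bravo.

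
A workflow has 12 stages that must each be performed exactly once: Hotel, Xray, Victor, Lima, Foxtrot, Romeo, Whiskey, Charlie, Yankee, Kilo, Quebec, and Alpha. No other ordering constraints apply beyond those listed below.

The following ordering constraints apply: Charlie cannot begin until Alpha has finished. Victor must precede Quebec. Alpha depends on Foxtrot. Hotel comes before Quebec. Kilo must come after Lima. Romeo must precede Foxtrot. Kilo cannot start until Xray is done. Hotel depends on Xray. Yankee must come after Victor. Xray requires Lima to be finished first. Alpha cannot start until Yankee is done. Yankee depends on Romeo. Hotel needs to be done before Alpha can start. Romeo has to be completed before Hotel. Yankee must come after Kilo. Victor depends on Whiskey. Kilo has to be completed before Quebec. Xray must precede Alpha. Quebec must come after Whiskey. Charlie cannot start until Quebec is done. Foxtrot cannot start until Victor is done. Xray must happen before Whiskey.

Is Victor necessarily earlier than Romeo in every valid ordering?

Nothing in the constraints links Victor and Romeo; they are unordered relative to each other.
A valid ordering placing Romeo before Victor exists, so the answer is no.

No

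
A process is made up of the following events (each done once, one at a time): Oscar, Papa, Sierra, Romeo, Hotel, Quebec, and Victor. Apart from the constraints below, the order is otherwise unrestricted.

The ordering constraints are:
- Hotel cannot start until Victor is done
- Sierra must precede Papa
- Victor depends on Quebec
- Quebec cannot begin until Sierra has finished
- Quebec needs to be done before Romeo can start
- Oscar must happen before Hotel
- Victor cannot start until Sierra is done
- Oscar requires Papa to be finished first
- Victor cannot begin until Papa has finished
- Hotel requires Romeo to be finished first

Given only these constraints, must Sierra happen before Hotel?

Tracing the constraints gives a chain: Sierra → Victor → Hotel.
So Sierra must precede Hotel in any valid ordering.

Yes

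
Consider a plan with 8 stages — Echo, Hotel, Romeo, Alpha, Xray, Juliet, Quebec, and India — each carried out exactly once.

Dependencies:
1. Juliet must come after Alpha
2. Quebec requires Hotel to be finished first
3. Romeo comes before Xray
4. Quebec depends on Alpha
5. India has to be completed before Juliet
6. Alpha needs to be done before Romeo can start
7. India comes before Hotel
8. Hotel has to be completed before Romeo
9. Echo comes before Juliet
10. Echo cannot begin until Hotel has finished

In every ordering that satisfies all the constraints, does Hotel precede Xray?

Yes

Following the dependencies: Hotel → Romeo → Xray.
Hence Hotel necessarily comes before Xray.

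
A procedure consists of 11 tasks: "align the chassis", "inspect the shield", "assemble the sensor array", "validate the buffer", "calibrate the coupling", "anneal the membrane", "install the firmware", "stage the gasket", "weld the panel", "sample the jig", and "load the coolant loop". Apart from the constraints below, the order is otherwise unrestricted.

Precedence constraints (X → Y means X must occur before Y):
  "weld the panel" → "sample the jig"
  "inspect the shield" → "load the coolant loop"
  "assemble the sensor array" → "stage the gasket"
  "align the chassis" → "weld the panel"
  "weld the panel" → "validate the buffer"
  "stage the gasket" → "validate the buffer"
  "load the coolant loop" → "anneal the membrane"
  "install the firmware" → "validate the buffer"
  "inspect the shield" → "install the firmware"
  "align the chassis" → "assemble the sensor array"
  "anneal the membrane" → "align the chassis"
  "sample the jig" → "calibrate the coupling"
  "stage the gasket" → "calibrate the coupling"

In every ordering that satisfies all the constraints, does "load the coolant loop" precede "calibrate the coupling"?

Yes

Tracing the constraints gives a chain: "load the coolant loop" → "anneal the membrane" → "align the chassis" → "weld the panel" → "sample the jig" → "calibrate the coupling".
Hence "load the coolant loop" necessarily comes before "calibrate the coupling".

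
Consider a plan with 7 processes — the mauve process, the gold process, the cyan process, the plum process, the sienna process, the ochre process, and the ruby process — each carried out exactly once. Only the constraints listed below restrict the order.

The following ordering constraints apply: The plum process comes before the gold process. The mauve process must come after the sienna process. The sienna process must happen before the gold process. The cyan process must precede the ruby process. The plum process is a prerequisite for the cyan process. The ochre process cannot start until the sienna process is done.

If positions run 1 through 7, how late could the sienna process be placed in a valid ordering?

The processes that are forced after the sienna process, directly or by a chain of constraints, are the mauve process, the gold process, the ochre process. That's 3 processes.
So at least 3 processes follow the sienna process, putting the sienna process no later than position 4. That position is achievable by scheduling everything else first.

4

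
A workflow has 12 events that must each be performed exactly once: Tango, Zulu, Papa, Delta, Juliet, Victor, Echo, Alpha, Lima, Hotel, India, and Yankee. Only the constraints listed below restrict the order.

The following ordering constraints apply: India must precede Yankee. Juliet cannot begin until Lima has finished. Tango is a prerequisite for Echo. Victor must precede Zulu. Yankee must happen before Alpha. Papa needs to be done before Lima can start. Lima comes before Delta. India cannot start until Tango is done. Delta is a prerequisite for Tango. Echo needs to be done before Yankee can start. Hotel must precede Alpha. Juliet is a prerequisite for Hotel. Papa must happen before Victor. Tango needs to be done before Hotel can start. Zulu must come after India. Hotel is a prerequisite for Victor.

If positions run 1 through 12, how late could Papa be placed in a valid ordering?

The events that are forced after Papa, directly or by a chain of constraints, are Tango, Zulu, Delta, Juliet, Victor, Echo, Alpha, Lima, Hotel, India, Yankee. That's 11 events.
With 11 mandatory successors out of 12 events total, the latest slot for Papa is 12−11 = 1, and it's reachable by doing all non-successors before Papa.

1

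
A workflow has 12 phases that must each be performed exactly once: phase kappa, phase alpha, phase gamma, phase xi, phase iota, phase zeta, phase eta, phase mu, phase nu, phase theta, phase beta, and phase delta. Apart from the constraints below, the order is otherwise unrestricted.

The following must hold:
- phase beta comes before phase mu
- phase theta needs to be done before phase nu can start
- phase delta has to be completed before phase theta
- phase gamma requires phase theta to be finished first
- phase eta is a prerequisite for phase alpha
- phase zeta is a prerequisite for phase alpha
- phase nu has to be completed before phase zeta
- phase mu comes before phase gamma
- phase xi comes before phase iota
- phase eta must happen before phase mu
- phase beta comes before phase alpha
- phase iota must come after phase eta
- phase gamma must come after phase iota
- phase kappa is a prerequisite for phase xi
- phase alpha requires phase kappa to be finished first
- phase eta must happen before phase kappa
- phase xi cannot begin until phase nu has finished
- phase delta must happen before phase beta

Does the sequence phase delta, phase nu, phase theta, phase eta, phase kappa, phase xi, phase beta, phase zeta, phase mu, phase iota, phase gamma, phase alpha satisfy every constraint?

No

The sequence places phase nu ahead of phase theta.
That contradicts the constraint that phase theta must precede phase nu.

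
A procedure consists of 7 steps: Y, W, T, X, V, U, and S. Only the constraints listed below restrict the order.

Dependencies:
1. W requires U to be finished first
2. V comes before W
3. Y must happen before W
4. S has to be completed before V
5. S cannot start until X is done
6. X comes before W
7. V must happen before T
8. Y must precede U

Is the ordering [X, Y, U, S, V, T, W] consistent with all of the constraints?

Yes

Going through the constraints one by one, each required predecessor appears earlier in the sequence than its dependent — e.g. X (position 1) is before W (position 7), as required.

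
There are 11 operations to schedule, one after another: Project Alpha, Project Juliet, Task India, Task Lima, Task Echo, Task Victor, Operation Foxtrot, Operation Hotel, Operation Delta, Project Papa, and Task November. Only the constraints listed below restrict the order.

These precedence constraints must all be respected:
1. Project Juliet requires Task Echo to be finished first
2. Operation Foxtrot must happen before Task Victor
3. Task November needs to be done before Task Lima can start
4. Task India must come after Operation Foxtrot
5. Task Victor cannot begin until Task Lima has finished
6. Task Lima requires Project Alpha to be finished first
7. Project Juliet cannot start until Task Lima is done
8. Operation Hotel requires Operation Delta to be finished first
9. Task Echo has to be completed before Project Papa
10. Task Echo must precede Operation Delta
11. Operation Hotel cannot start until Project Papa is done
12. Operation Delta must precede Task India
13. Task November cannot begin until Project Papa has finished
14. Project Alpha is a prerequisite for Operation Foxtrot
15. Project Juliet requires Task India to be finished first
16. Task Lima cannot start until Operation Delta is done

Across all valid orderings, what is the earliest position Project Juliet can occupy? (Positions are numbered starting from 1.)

Every operation that must precede Project Juliet has to come before it. Tracing all chains that end at Project Juliet, those operations are: Project Alpha, Task India, Task Lima, Task Echo, Operation Foxtrot, Operation Delta, Project Papa, Task November — 8 in total.
So at minimum 8 operations come before Project Juliet, putting Project Juliet no earlier than position 9. That position is achievable by scheduling exactly those predecessors first.

9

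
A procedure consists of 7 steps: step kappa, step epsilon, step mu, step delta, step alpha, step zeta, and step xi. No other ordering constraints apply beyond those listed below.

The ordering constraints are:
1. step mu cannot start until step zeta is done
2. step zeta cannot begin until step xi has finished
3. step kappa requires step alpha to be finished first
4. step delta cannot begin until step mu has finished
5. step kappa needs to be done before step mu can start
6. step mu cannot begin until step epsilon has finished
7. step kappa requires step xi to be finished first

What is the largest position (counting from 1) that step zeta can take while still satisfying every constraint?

The steps that are forced after step zeta, directly or by a chain of constraints, are step mu, step delta. That's 2 steps.
With 2 mandatory successors out of 7 steps total, the latest slot for step zeta is 7−2 = 5, and it's reachable by doing all non-successors before step zeta.

5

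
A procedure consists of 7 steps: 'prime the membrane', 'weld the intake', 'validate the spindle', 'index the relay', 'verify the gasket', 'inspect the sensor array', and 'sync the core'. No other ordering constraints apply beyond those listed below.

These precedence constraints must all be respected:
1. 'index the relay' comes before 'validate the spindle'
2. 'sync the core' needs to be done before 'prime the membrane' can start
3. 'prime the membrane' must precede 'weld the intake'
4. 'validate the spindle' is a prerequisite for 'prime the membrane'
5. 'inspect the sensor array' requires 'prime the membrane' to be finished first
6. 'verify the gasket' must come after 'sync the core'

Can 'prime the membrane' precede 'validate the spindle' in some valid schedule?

No

Following 'validate the spindle' → 'prime the membrane', 'validate the spindle' must precede 'prime the membrane' in every valid ordering.
So no valid ordering can have 'prime the membrane' before 'validate the spindle'.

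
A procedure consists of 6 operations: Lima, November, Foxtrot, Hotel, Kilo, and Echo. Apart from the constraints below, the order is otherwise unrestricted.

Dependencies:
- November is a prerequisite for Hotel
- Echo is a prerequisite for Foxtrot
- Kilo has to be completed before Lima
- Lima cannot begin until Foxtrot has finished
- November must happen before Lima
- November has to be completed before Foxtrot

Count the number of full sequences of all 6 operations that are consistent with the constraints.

33

3 operations have no prerequisites (November, Kilo, Echo), so any of them could come first.
Counting all ways to extend the partial order to a total order gives 33.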